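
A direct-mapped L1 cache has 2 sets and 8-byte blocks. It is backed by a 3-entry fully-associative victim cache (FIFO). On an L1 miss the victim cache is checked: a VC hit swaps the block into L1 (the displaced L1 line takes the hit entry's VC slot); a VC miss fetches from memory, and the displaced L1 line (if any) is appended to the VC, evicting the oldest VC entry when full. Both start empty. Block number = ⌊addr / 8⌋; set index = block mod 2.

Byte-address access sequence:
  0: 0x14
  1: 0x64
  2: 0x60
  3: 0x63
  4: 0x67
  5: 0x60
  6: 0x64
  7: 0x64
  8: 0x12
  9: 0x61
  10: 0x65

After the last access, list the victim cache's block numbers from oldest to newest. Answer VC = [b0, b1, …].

VC = [2]

  [0] addr=0x14 blk=2 s=0: MISS | VC []
  [1] addr=0x64 blk=12 s=0: MISS | VC [2]
  [2] addr=0x60 blk=12 s=0: L1-HIT | VC [2]
  [3] addr=0x63 blk=12 s=0: L1-HIT | VC [2]
  [4] addr=0x67 blk=12 s=0: L1-HIT | VC [2]
  [5] addr=0x60 blk=12 s=0: L1-HIT | VC [2]
  [6] addr=0x64 blk=12 s=0: L1-HIT | VC [2]
  [7] addr=0x64 blk=12 s=0: L1-HIT | VC [2]
  [8] addr=0x12 blk=2 s=0: VC-HIT | VC [12]
  [9] addr=0x61 blk=12 s=0: VC-HIT | VC [2]
  [10] addr=0x65 blk=12 s=0: L1-HIT | VC [2]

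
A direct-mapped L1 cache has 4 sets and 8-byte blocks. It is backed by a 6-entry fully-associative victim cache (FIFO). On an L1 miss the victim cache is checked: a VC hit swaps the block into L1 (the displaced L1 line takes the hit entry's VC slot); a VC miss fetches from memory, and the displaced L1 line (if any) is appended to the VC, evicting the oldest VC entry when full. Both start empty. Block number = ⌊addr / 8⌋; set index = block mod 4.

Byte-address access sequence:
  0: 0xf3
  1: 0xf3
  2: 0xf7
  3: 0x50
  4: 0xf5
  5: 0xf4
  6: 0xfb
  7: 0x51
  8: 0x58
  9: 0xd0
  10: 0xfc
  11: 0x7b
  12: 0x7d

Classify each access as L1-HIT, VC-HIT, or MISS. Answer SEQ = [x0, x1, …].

  [0] addr=0xf3 blk=30 s=2: MISS | VC []
  [1] addr=0xf3 blk=30 s=2: L1-HIT | VC []
  [2] addr=0xf7 blk=30 s=2: L1-HIT | VC []
  [3] addr=0x50 blk=10 s=2: MISS | VC [30]
  [4] addr=0xf5 blk=30 s=2: VC-HIT | VC [10]
  [5] addr=0xf4 blk=30 s=2: L1-HIT | VC [10]
  [6] addr=0xfb blk=31 s=3: MISS | VC [10]
  [7] addr=0x51 blk=10 s=2: VC-HIT | VC [30]
  [8] addr=0x58 blk=11 s=3: MISS | VC [30, 31]
  [9] addr=0xd0 blk=26 s=2: MISS | VC [30, 31, 10]
  [10] addr=0xfc blk=31 s=3: VC-HIT | VC [30, 11, 10]
  [11] addr=0x7b blk=15 s=3: MISS | VC [30, 11, 10, 31]
  [12] addr=0x7d blk=15 s=3: L1-HIT | VC [30, 11, 10, 31]

SEQ = [MISS, L1-HIT, L1-HIT, MISS, VC-HIT, L1-HIT, MISS, VC-HIT, MISS, MISS, VC-HIT, MISS, L1-HIT]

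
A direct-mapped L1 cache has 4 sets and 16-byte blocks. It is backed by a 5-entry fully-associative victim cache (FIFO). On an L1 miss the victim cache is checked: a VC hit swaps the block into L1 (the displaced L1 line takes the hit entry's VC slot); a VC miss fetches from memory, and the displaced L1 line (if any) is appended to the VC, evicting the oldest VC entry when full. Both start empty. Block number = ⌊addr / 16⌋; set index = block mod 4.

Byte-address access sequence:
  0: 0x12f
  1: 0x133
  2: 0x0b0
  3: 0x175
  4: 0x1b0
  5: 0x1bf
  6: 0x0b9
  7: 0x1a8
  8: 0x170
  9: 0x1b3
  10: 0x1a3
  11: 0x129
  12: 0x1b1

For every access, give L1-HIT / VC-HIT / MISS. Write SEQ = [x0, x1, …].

SEQ = [MISS, MISS, MISS, MISS, MISS, L1-HIT, VC-HIT, MISS, VC-HIT, VC-HIT, L1-HIT, VC-HIT, L1-HIT]

#0 0x12f→b18/s2 MISS; vc=[]
#1 0x133→b19/s3 MISS; vc=[]
#2 0xb0→b11/s3 MISS; vc=[19]
#3 0x175→b23/s3 MISS; vc=[19,11]
#4 0x1b0→b27/s3 MISS; vc=[19,11,23]
#5 0x1bf→b27/s3 L1-HIT; vc=[19,11,23]
#6 0xb9→b11/s3 VC-HIT; vc=[19,27,23]
#7 0x1a8→b26/s2 MISS; vc=[19,27,23,18]
#8 0x170→b23/s3 VC-HIT; vc=[19,27,11,18]
#9 0x1b3→b27/s3 VC-HIT; vc=[19,23,11,18]
#10 0x1a3→b26/s2 L1-HIT; vc=[19,23,11,18]
#11 0x129→b18/s2 VC-HIT; vc=[19,23,11,26]
#12 0x1b1→b27/s3 L1-HIT; vc=[19,23,11,26]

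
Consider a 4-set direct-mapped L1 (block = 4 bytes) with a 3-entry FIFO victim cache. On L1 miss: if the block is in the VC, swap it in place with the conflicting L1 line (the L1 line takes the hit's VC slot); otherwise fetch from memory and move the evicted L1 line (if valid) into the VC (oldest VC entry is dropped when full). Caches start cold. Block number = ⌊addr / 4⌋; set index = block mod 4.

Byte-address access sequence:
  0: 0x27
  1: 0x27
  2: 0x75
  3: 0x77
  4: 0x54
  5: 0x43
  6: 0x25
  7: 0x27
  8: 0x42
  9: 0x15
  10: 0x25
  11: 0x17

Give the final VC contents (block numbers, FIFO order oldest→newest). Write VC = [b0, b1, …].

VC = [21, 29, 9]

#0 0x27→b9/s1 MISS; vc=[]
#1 0x27→b9/s1 L1-HIT; vc=[]
#2 0x75→b29/s1 MISS; vc=[9]
#3 0x77→b29/s1 L1-HIT; vc=[9]
#4 0x54→b21/s1 MISS; vc=[9,29]
#5 0x43→b16/s0 MISS; vc=[9,29]
#6 0x25→b9/s1 VC-HIT; vc=[21,29]
#7 0x27→b9/s1 L1-HIT; vc=[21,29]
#8 0x42→b16/s0 L1-HIT; vc=[21,29]
#9 0x15→b5/s1 MISS; vc=[21,29,9]
#10 0x25→b9/s1 VC-HIT; vc=[21,29,5]
#11 0x17→b5/s1 VC-HIT; vc=[21,29,9]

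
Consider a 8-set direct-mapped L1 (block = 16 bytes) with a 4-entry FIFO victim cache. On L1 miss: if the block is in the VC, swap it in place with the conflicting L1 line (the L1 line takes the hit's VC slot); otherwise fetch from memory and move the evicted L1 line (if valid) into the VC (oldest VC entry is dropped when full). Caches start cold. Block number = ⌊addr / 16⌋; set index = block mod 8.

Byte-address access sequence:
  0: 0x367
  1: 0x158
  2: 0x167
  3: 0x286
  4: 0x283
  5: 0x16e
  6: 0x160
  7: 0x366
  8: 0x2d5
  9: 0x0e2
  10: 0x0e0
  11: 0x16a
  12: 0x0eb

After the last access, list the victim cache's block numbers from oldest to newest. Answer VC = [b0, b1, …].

0: 0x367 (blk 54, set 6) → MISS  vc=[]
1: 0x158 (blk 21, set 5) → MISS  vc=[]
2: 0x167 (blk 22, set 6) → MISS  vc=[54]
3: 0x286 (blk 40, set 0) → MISS  vc=[54]
4: 0x283 (blk 40, set 0) → L1-HIT  vc=[54]
5: 0x16e (blk 22, set 6) → L1-HIT  vc=[54]
6: 0x160 (blk 22, set 6) → L1-HIT  vc=[54]
7: 0x366 (blk 54, set 6) → VC-HIT  vc=[22]
8: 0x2d5 (blk 45, set 5) → MISS  vc=[22, 21]
9: 0xe2 (blk 14, set 6) → MISS  vc=[22, 21, 54]
10: 0xe0 (blk 14, set 6) → L1-HIT  vc=[22, 21, 54]
11: 0x16a (blk 22, set 6) → VC-HIT  vc=[14, 21, 54]
12: 0xeb (blk 14, set 6) → VC-HIT  vc=[22, 21, 54]

VC = [22, 21, 54]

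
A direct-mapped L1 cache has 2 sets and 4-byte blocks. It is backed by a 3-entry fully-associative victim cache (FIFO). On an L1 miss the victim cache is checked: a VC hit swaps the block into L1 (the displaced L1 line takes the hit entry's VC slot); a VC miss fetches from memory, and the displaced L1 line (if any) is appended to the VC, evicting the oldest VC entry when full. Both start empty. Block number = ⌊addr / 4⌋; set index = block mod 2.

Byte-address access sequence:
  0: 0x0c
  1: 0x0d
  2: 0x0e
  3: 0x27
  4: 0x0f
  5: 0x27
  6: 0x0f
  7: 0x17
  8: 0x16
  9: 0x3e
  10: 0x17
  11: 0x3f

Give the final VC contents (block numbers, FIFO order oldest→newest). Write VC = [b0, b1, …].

VC = [9, 3, 5]

  [0] addr=0xc blk=3 s=1: MISS | VC []
  [1] addr=0xd blk=3 s=1: L1-HIT | VC []
  [2] addr=0xe blk=3 s=1: L1-HIT | VC []
  [3] addr=0x27 blk=9 s=1: MISS | VC [3]
  [4] addr=0xf blk=3 s=1: VC-HIT | VC [9]
  [5] addr=0x27 blk=9 s=1: VC-HIT | VC [3]
  [6] addr=0xf blk=3 s=1: VC-HIT | VC [9]
  [7] addr=0x17 blk=5 s=1: MISS | VC [9, 3]
  [8] addr=0x16 blk=5 s=1: L1-HIT | VC [9, 3]
  [9] addr=0x3e blk=15 s=1: MISS | VC [9, 3, 5]
  [10] addr=0x17 blk=5 s=1: VC-HIT | VC [9, 3, 15]
  [11] addr=0x3f blk=15 s=1: VC-HIT | VC [9, 3, 5]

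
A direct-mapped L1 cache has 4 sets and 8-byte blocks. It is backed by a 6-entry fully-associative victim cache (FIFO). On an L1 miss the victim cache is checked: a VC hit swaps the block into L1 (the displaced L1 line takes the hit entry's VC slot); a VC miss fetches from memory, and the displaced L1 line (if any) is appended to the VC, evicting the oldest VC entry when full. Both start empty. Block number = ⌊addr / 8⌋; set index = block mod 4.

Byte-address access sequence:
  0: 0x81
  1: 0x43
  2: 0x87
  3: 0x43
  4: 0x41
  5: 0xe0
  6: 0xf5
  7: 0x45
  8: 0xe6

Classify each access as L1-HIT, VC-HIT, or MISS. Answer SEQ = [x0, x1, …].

SEQ = [MISS, MISS, VC-HIT, VC-HIT, L1-HIT, MISS, MISS, VC-HIT, VC-HIT]

  [0] addr=0x81 blk=16 s=0: MISS | VC []
  [1] addr=0x43 blk=8 s=0: MISS | VC [16]
  [2] addr=0x87 blk=16 s=0: VC-HIT | VC [8]
  [3] addr=0x43 blk=8 s=0: VC-HIT | VC [16]
  [4] addr=0x41 blk=8 s=0: L1-HIT | VC [16]
  [5] addr=0xe0 blk=28 s=0: MISS | VC [16, 8]
  [6] addr=0xf5 blk=30 s=2: MISS | VC [16, 8]
  [7] addr=0x45 blk=8 s=0: VC-HIT | VC [16, 28]
  [8] addr=0xe6 blk=28 s=0: VC-HIT | VC [16, 8]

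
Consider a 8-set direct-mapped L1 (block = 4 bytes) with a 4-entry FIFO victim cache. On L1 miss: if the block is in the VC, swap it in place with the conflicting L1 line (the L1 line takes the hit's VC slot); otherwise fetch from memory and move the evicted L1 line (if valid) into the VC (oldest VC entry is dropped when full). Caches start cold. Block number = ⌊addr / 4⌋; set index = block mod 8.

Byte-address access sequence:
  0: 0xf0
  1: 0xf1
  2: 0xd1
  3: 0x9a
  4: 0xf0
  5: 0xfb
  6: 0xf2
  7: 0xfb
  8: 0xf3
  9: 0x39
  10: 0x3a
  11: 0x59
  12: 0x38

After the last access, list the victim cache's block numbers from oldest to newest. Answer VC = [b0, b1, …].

VC = [52, 38, 62, 22]

  [0] addr=0xf0 blk=60 s=4: MISS | VC []
  [1] addr=0xf1 blk=60 s=4: L1-HIT | VC []
  [2] addr=0xd1 blk=52 s=4: MISS | VC [60]
  [3] addr=0x9a blk=38 s=6: MISS | VC [60]
  [4] addr=0xf0 blk=60 s=4: VC-HIT | VC [52]
  [5] addr=0xfb blk=62 s=6: MISS | VC [52, 38]
  [6] addr=0xf2 blk=60 s=4: L1-HIT | VC [52, 38]
  [7] addr=0xfb blk=62 s=6: L1-HIT | VC [52, 38]
  [8] addr=0xf3 blk=60 s=4: L1-HIT | VC [52, 38]
  [9] addr=0x39 blk=14 s=6: MISS | VC [52, 38, 62]
  [10] addr=0x3a blk=14 s=6: L1-HIT | VC [52, 38, 62]
  [11] addr=0x59 blk=22 s=6: MISS | VC [52, 38, 62, 14]
  [12] addr=0x38 blk=14 s=6: VC-HIT | VC [52, 38, 62, 22]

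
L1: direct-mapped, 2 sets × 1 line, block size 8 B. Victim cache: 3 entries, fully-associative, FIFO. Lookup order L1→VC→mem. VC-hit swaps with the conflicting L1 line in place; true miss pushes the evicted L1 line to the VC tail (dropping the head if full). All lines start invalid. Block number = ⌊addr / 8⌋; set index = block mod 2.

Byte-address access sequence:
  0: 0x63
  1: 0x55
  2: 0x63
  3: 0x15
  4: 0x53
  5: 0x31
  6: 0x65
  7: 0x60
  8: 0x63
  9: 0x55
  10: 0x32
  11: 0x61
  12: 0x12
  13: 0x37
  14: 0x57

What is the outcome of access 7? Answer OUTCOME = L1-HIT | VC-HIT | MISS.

  [0] addr=0x63 blk=12 s=0: MISS | VC []
  [1] addr=0x55 blk=10 s=0: MISS | VC [12]
  [2] addr=0x63 blk=12 s=0: VC-HIT | VC [10]
  [3] addr=0x15 blk=2 s=0: MISS | VC [10, 12]
  [4] addr=0x53 blk=10 s=0: VC-HIT | VC [2, 12]
  [5] addr=0x31 blk=6 s=0: MISS | VC [2, 12, 10]
  [6] addr=0x65 blk=12 s=0: VC-HIT | VC [2, 6, 10]
  [7] addr=0x60 blk=12 s=0: L1-HIT | VC [2, 6, 10]
  [8] addr=0x63 blk=12 s=0: L1-HIT | VC [2, 6, 10]
  [9] addr=0x55 blk=10 s=0: VC-HIT | VC [2, 6, 12]
  [10] addr=0x32 blk=6 s=0: VC-HIT | VC [2, 10, 12]
  [11] addr=0x61 blk=12 s=0: VC-HIT | VC [2, 10, 6]
  [12] addr=0x12 blk=2 s=0: VC-HIT | VC [12, 10, 6]
  [13] addr=0x37 blk=6 s=0: VC-HIT | VC [12, 10, 2]
  [14] addr=0x57 blk=10 s=0: VC-HIT | VC [12, 6, 2]

OUTCOME = L1-HIT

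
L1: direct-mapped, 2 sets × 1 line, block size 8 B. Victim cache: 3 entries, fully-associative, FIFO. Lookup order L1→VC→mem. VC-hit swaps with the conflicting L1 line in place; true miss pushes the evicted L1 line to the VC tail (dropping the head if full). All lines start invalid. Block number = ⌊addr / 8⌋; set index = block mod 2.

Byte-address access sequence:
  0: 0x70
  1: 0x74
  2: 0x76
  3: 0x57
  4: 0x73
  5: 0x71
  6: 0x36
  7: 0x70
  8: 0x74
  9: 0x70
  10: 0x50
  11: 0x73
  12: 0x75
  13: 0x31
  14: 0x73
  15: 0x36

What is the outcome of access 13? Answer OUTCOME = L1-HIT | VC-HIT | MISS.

OUTCOME = VC-HIT

#0 0x70→b14/s0 MISS; vc=[]
#1 0x74→b14/s0 L1-HIT; vc=[]
#2 0x76→b14/s0 L1-HIT; vc=[]
#3 0x57→b10/s0 MISS; vc=[14]
#4 0x73→b14/s0 VC-HIT; vc=[10]
#5 0x71→b14/s0 L1-HIT; vc=[10]
#6 0x36→b6/s0 MISS; vc=[10,14]
#7 0x70→b14/s0 VC-HIT; vc=[10,6]
#8 0x74→b14/s0 L1-HIT; vc=[10,6]
#9 0x70→b14/s0 L1-HIT; vc=[10,6]
#10 0x50→b10/s0 VC-HIT; vc=[14,6]
#11 0x73→b14/s0 VC-HIT; vc=[10,6]
#12 0x75→b14/s0 L1-HIT; vc=[10,6]
#13 0x31→b6/s0 VC-HIT; vc=[10,14]
#14 0x73→b14/s0 VC-HIT; vc=[10,6]
#15 0x36→b6/s0 VC-HIT; vc=[10,14]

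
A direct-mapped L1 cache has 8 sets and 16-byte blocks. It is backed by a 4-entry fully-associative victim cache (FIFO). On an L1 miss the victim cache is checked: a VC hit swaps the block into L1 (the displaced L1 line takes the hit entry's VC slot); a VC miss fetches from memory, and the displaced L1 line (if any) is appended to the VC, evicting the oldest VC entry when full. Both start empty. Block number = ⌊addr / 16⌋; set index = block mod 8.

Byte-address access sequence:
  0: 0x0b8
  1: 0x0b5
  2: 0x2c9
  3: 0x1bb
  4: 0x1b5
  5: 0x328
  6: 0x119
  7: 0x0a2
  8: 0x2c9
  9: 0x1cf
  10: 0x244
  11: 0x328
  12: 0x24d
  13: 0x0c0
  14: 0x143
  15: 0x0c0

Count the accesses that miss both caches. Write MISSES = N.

0: 0xb8 (blk 11, set 3) → MISS  vc=[]
1: 0xb5 (blk 11, set 3) → L1-HIT  vc=[]
2: 0x2c9 (blk 44, set 4) → MISS  vc=[]
3: 0x1bb (blk 27, set 3) → MISS  vc=[11]
4: 0x1b5 (blk 27, set 3) → L1-HIT  vc=[11]
5: 0x328 (blk 50, set 2) → MISS  vc=[11]
6: 0x119 (blk 17, set 1) → MISS  vc=[11]
7: 0xa2 (blk 10, set 2) → MISS  vc=[11, 50]
8: 0x2c9 (blk 44, set 4) → L1-HIT  vc=[11, 50]
9: 0x1cf (blk 28, set 4) → MISS  vc=[11, 50, 44]
10: 0x244 (blk 36, set 4) → MISS  vc=[11, 50, 44, 28]
11: 0x328 (blk 50, set 2) → VC-HIT  vc=[11, 10, 44, 28]
12: 0x24d (blk 36, set 4) → L1-HIT  vc=[11, 10, 44, 28]
13: 0xc0 (blk 12, set 4) → MISS  vc=[10, 44, 28, 36]
14: 0x143 (blk 20, set 4) → MISS  vc=[44, 28, 36, 12]
15: 0xc0 (blk 12, set 4) → VC-HIT  vc=[44, 28, 36, 20]

MISSES = 10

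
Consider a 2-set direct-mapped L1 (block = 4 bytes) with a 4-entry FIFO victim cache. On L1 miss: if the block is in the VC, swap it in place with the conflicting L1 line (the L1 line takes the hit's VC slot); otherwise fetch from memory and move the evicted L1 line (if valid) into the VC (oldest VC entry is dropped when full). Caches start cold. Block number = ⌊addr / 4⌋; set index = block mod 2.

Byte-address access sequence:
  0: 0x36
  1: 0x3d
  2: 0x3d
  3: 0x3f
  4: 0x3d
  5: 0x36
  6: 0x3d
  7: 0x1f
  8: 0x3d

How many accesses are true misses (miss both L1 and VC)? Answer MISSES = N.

MISSES = 3

  [0] addr=0x36 blk=13 s=1: MISS | VC []
  [1] addr=0x3d blk=15 s=1: MISS | VC [13]
  [2] addr=0x3d blk=15 s=1: L1-HIT | VC [13]
  [3] addr=0x3f blk=15 s=1: L1-HIT | VC [13]
  [4] addr=0x3d blk=15 s=1: L1-HIT | VC [13]
  [5] addr=0x36 blk=13 s=1: VC-HIT | VC [15]
  [6] addr=0x3d blk=15 s=1: VC-HIT | VC [13]
  [7] addr=0x1f blk=7 s=1: MISS | VC [13, 15]
  [8] addr=0x3d blk=15 s=1: VC-HIT | VC [13, 7]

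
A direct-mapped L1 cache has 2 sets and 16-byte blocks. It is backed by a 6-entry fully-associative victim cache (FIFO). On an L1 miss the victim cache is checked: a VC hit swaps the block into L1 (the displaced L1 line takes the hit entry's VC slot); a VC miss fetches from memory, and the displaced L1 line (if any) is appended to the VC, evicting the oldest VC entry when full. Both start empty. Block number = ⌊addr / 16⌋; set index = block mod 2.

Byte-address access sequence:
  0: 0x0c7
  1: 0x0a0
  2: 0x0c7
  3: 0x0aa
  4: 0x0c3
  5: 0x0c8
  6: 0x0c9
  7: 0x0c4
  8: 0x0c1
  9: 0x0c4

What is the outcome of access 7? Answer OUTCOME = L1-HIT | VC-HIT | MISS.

OUTCOME = L1-HIT

0: 0xc7 (blk 12, set 0) → MISS  vc=[]
1: 0xa0 (blk 10, set 0) → MISS  vc=[12]
2: 0xc7 (blk 12, set 0) → VC-HIT  vc=[10]
3: 0xaa (blk 10, set 0) → VC-HIT  vc=[12]
4: 0xc3 (blk 12, set 0) → VC-HIT  vc=[10]
5: 0xc8 (blk 12, set 0) → L1-HIT  vc=[10]
6: 0xc9 (blk 12, set 0) → L1-HIT  vc=[10]
7: 0xc4 (blk 12, set 0) → L1-HIT  vc=[10]
8: 0xc1 (blk 12, set 0) → L1-HIT  vc=[10]
9: 0xc4 (blk 12, set 0) → L1-HIT  vc=[10]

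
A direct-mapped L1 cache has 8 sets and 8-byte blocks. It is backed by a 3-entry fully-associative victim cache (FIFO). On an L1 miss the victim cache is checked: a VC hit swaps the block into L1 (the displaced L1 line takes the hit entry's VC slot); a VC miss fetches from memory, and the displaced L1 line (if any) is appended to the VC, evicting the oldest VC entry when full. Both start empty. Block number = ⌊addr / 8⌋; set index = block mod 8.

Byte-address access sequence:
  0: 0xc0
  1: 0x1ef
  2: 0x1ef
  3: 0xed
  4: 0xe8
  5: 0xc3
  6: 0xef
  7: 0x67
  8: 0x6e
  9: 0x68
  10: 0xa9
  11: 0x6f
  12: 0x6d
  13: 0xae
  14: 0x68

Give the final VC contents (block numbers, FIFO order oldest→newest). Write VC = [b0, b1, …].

  [0] addr=0xc0 blk=24 s=0: MISS | VC []
  [1] addr=0x1ef blk=61 s=5: MISS | VC []
  [2] addr=0x1ef blk=61 s=5: L1-HIT | VC []
  [3] addr=0xed blk=29 s=5: MISS | VC [61]
  [4] addr=0xe8 blk=29 s=5: L1-HIT | VC [61]
  [5] addr=0xc3 blk=24 s=0: L1-HIT | VC [61]
  [6] addr=0xef blk=29 s=5: L1-HIT | VC [61]
  [7] addr=0x67 blk=12 s=4: MISS | VC [61]
  [8] addr=0x6e blk=13 s=5: MISS | VC [61, 29]
  [9] addr=0x68 blk=13 s=5: L1-HIT | VC [61, 29]
  [10] addr=0xa9 blk=21 s=5: MISS | VC [61, 29, 13]
  [11] addr=0x6f blk=13 s=5: VC-HIT | VC [61, 29, 21]
  [12] addr=0x6d blk=13 s=5: L1-HIT | VC [61, 29, 21]
  [13] addr=0xae blk=21 s=5: VC-HIT | VC [61, 29, 13]
  [14] addr=0x68 blk=13 s=5: VC-HIT | VC [61, 29, 21]

VC = [61, 29, 21]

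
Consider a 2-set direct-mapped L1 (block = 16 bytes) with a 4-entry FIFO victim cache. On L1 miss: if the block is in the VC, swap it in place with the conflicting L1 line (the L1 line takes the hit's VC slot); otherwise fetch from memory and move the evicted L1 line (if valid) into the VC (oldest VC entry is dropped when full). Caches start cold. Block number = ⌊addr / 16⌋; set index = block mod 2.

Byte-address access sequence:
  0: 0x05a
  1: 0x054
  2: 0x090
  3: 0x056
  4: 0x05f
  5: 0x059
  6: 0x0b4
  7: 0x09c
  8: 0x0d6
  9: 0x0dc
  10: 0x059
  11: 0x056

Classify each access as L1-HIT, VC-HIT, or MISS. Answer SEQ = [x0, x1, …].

SEQ = [MISS, L1-HIT, MISS, VC-HIT, L1-HIT, L1-HIT, MISS, VC-HIT, MISS, L1-HIT, VC-HIT, L1-HIT]

  [0] addr=0x5a blk=5 s=1: MISS | VC []
  [1] addr=0x54 blk=5 s=1: L1-HIT | VC []
  [2] addr=0x90 blk=9 s=1: MISS | VC [5]
  [3] addr=0x56 blk=5 s=1: VC-HIT | VC [9]
  [4] addr=0x5f blk=5 s=1: L1-HIT | VC [9]
  [5] addr=0x59 blk=5 s=1: L1-HIT | VC [9]
  [6] addr=0xb4 blk=11 s=1: MISS | VC [9, 5]
  [7] addr=0x9c blk=9 s=1: VC-HIT | VC [11, 5]
  [8] addr=0xd6 blk=13 s=1: MISS | VC [11, 5, 9]
  [9] addr=0xdc blk=13 s=1: L1-HIT | VC [11, 5, 9]
  [10] addr=0x59 blk=5 s=1: VC-HIT | VC [11, 13, 9]
  [11] addr=0x56 blk=5 s=1: L1-HIT | VC [11, 13, 9]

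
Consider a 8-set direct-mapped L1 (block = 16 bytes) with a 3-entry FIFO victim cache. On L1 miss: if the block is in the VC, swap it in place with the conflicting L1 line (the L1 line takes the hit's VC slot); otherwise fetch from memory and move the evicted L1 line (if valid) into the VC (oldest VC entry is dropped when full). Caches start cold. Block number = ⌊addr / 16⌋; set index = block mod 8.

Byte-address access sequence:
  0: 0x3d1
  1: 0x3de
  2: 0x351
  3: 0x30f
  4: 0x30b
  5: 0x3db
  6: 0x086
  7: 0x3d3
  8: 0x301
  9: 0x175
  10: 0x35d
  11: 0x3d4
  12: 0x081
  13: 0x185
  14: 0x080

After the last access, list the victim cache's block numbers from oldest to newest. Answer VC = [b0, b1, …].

VC = [53, 48, 24]

0: 0x3d1 (blk 61, set 5) → MISS  vc=[]
1: 0x3de (blk 61, set 5) → L1-HIT  vc=[]
2: 0x351 (blk 53, set 5) → MISS  vc=[61]
3: 0x30f (blk 48, set 0) → MISS  vc=[61]
4: 0x30b (blk 48, set 0) → L1-HIT  vc=[61]
5: 0x3db (blk 61, set 5) → VC-HIT  vc=[53]
6: 0x86 (blk 8, set 0) → MISS  vc=[53, 48]
7: 0x3d3 (blk 61, set 5) → L1-HIT  vc=[53, 48]
8: 0x301 (blk 48, set 0) → VC-HIT  vc=[53, 8]
9: 0x175 (blk 23, set 7) → MISS  vc=[53, 8]
10: 0x35d (blk 53, set 5) → VC-HIT  vc=[61, 8]
11: 0x3d4 (blk 61, set 5) → VC-HIT  vc=[53, 8]
12: 0x81 (blk 8, set 0) → VC-HIT  vc=[53, 48]
13: 0x185 (blk 24, set 0) → MISS  vc=[53, 48, 8]
14: 0x80 (blk 8, set 0) → VC-HIT  vc=[53, 48, 24]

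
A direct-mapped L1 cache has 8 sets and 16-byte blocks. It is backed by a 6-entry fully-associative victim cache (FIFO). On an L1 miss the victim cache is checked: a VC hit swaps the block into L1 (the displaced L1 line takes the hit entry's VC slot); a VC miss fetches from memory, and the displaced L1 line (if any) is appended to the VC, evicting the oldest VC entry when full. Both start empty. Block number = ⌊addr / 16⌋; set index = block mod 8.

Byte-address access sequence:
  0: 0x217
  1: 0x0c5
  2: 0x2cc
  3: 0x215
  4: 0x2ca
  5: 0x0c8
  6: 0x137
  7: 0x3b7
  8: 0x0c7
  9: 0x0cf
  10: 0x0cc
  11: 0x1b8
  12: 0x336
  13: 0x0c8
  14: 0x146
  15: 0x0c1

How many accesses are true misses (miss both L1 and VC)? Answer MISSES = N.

MISSES = 8

0: 0x217 (blk 33, set 1) → MISS  vc=[]
1: 0xc5 (blk 12, set 4) → MISS  vc=[]
2: 0x2cc (blk 44, set 4) → MISS  vc=[12]
3: 0x215 (blk 33, set 1) → L1-HIT  vc=[12]
4: 0x2ca (blk 44, set 4) → L1-HIT  vc=[12]
5: 0xc8 (blk 12, set 4) → VC-HIT  vc=[44]
6: 0x137 (blk 19, set 3) → MISS  vc=[44]
7: 0x3b7 (blk 59, set 3) → MISS  vc=[44, 19]
8: 0xc7 (blk 12, set 4) → L1-HIT  vc=[44, 19]
9: 0xcf (blk 12, set 4) → L1-HIT  vc=[44, 19]
10: 0xcc (blk 12, set 4) → L1-HIT  vc=[44, 19]
11: 0x1b8 (blk 27, set 3) → MISS  vc=[44, 19, 59]
12: 0x336 (blk 51, set 3) → MISS  vc=[44, 19, 59, 27]
13: 0xc8 (blk 12, set 4) → L1-HIT  vc=[44, 19, 59, 27]
14: 0x146 (blk 20, set 4) → MISS  vc=[44, 19, 59, 27, 12]
15: 0xc1 (blk 12, set 4) → VC-HIT  vc=[44, 19, 59, 27, 20]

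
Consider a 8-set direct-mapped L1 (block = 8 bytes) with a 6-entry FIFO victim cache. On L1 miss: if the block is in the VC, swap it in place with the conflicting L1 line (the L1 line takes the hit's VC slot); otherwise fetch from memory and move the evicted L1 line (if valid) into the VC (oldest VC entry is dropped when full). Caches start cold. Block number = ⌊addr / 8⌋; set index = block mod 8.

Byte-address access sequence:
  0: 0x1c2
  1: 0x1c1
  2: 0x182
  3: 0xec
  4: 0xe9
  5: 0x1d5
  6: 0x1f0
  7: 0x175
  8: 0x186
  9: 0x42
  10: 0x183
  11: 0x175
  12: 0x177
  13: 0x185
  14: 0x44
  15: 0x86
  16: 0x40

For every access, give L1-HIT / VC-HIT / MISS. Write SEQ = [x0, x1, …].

SEQ = [MISS, L1-HIT, MISS, MISS, L1-HIT, MISS, MISS, MISS, L1-HIT, MISS, VC-HIT, L1-HIT, L1-HIT, L1-HIT, VC-HIT, MISS, VC-HIT]

#0 0x1c2→b56/s0 MISS; vc=[]
#1 0x1c1→b56/s0 L1-HIT; vc=[]
#2 0x182→b48/s0 MISS; vc=[56]
#3 0xec→b29/s5 MISS; vc=[56]
#4 0xe9→b29/s5 L1-HIT; vc=[56]
#5 0x1d5→b58/s2 MISS; vc=[56]
#6 0x1f0→b62/s6 MISS; vc=[56]
#7 0x175→b46/s6 MISS; vc=[56,62]
#8 0x186→b48/s0 L1-HIT; vc=[56,62]
#9 0x42→b8/s0 MISS; vc=[56,62,48]
#10 0x183→b48/s0 VC-HIT; vc=[56,62,8]
#11 0x175→b46/s6 L1-HIT; vc=[56,62,8]
#12 0x177→b46/s6 L1-HIT; vc=[56,62,8]
#13 0x185→b48/s0 L1-HIT; vc=[56,62,8]
#14 0x44→b8/s0 VC-HIT; vc=[56,62,48]
#15 0x86→b16/s0 MISS; vc=[56,62,48,8]
#16 0x40→b8/s0 VC-HIT; vc=[56,62,48,16]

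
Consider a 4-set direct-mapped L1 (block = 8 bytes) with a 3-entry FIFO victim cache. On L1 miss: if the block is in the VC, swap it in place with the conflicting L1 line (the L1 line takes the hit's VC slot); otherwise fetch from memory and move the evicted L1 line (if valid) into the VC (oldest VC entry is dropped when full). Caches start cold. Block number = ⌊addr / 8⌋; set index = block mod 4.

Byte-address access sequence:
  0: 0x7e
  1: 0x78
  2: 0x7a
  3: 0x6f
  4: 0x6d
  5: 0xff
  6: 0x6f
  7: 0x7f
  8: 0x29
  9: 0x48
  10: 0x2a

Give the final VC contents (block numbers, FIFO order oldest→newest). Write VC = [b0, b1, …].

VC = [31, 13, 9]

0: 0x7e (blk 15, set 3) → MISS  vc=[]
1: 0x78 (blk 15, set 3) → L1-HIT  vc=[]
2: 0x7a (blk 15, set 3) → L1-HIT  vc=[]
3: 0x6f (blk 13, set 1) → MISS  vc=[]
4: 0x6d (blk 13, set 1) → L1-HIT  vc=[]
5: 0xff (blk 31, set 3) → MISS  vc=[15]
6: 0x6f (blk 13, set 1) → L1-HIT  vc=[15]
7: 0x7f (blk 15, set 3) → VC-HIT  vc=[31]
8: 0x29 (blk 5, set 1) → MISS  vc=[31, 13]
9: 0x48 (blk 9, set 1) → MISS  vc=[31, 13, 5]
10: 0x2a (blk 5, set 1) → VC-HIT  vc=[31, 13, 9]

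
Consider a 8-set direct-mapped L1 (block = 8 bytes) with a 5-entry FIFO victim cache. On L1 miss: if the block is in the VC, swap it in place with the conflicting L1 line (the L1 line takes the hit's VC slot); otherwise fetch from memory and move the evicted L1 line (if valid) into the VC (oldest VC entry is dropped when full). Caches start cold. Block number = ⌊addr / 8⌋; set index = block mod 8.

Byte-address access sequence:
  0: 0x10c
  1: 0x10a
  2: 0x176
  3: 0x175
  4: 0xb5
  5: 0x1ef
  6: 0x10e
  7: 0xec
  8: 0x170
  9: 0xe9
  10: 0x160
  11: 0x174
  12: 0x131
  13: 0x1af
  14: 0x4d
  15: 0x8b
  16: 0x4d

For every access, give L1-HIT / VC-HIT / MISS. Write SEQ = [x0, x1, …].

  [0] addr=0x10c blk=33 s=1: MISS | VC []
  [1] addr=0x10a blk=33 s=1: L1-HIT | VC []
  [2] addr=0x176 blk=46 s=6: MISS | VC []
  [3] addr=0x175 blk=46 s=6: L1-HIT | VC []
  [4] addr=0xb5 blk=22 s=6: MISS | VC [46]
  [5] addr=0x1ef blk=61 s=5: MISS | VC [46]
  [6] addr=0x10e blk=33 s=1: L1-HIT | VC [46]
  [7] addr=0xec blk=29 s=5: MISS | VC [46, 61]
  [8] addr=0x170 blk=46 s=6: VC-HIT | VC [22, 61]
  [9] addr=0xe9 blk=29 s=5: L1-HIT | VC [22, 61]
  [10] addr=0x160 blk=44 s=4: MISS | VC [22, 61]
  [11] addr=0x174 blk=46 s=6: L1-HIT | VC [22, 61]
  [12] addr=0x131 blk=38 s=6: MISS | VC [22, 61, 46]
  [13] addr=0x1af blk=53 s=5: MISS | VC [22, 61, 46, 29]
  [14] addr=0x4d blk=9 s=1: MISS | VC [22, 61, 46, 29, 33]
  [15] addr=0x8b blk=17 s=1: MISS | VC [61, 46, 29, 33, 9]
  [16] addr=0x4d blk=9 s=1: VC-HIT | VC [61, 46, 29, 33, 17]

SEQ = [MISS, L1-HIT, MISS, L1-HIT, MISS, MISS, L1-HIT, MISS, VC-HIT, L1-HIT, MISS, L1-HIT, MISS, MISS, MISS, MISS, VC-HIT]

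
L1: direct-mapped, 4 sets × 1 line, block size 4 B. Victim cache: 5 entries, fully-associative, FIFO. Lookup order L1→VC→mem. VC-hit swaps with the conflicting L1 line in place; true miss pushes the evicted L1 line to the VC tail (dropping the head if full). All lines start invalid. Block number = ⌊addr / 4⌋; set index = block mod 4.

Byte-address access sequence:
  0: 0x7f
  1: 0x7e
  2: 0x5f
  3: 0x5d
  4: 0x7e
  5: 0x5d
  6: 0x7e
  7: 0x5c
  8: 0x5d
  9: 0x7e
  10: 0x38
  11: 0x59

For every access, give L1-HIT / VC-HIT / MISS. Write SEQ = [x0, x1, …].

0: 0x7f (blk 31, set 3) → MISS  vc=[]
1: 0x7e (blk 31, set 3) → L1-HIT  vc=[]
2: 0x5f (blk 23, set 3) → MISS  vc=[31]
3: 0x5d (blk 23, set 3) → L1-HIT  vc=[31]
4: 0x7e (blk 31, set 3) → VC-HIT  vc=[23]
5: 0x5d (blk 23, set 3) → VC-HIT  vc=[31]
6: 0x7e (blk 31, set 3) → VC-HIT  vc=[23]
7: 0x5c (blk 23, set 3) → VC-HIT  vc=[31]
8: 0x5d (blk 23, set 3) → L1-HIT  vc=[31]
9: 0x7e (blk 31, set 3) → VC-HIT  vc=[23]
10: 0x38 (blk 14, set 2) → MISS  vc=[23]
11: 0x59 (blk 22, set 2) → MISS  vc=[23, 14]

SEQ = [MISS, L1-HIT, MISS, L1-HIT, VC-HIT, VC-HIT, VC-HIT, VC-HIT, L1-HIT, VC-HIT, MISS, MISS]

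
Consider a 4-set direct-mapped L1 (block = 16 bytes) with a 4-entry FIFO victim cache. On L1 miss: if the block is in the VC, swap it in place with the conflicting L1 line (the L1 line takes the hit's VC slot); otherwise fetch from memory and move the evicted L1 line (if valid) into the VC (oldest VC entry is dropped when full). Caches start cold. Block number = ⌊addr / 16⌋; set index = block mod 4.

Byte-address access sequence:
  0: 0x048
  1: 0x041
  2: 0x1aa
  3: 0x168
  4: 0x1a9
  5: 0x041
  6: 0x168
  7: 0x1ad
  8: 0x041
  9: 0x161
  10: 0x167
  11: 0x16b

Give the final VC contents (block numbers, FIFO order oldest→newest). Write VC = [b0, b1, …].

  [0] addr=0x48 blk=4 s=0: MISS | VC []
  [1] addr=0x41 blk=4 s=0: L1-HIT | VC []
  [2] addr=0x1aa blk=26 s=2: MISS | VC []
  [3] addr=0x168 blk=22 s=2: MISS | VC [26]
  [4] addr=0x1a9 blk=26 s=2: VC-HIT | VC [22]
  [5] addr=0x41 blk=4 s=0: L1-HIT | VC [22]
  [6] addr=0x168 blk=22 s=2: VC-HIT | VC [26]
  [7] addr=0x1ad blk=26 s=2: VC-HIT | VC [22]
  [8] addr=0x41 blk=4 s=0: L1-HIT | VC [22]
  [9] addr=0x161 blk=22 s=2: VC-HIT | VC [26]
  [10] addr=0x167 blk=22 s=2: L1-HIT | VC [26]
  [11] addr=0x16b blk=22 s=2: L1-HIT | VC [26]

VC = [26]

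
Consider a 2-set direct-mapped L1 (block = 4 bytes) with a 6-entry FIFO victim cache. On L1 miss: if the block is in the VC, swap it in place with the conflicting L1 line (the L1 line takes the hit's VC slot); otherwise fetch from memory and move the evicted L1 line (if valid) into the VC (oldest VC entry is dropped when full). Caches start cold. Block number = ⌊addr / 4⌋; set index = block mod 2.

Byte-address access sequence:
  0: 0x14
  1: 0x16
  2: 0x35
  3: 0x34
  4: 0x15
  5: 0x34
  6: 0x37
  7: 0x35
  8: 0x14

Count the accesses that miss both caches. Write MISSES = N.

MISSES = 2

#0 0x14→b5/s1 MISS; vc=[]
#1 0x16→b5/s1 L1-HIT; vc=[]
#2 0x35→b13/s1 MISS; vc=[5]
#3 0x34→b13/s1 L1-HIT; vc=[5]
#4 0x15→b5/s1 VC-HIT; vc=[13]
#5 0x34→b13/s1 VC-HIT; vc=[5]
#6 0x37→b13/s1 L1-HIT; vc=[5]
#7 0x35→b13/s1 L1-HIT; vc=[5]
#8 0x14→b5/s1 VC-HIT; vc=[13]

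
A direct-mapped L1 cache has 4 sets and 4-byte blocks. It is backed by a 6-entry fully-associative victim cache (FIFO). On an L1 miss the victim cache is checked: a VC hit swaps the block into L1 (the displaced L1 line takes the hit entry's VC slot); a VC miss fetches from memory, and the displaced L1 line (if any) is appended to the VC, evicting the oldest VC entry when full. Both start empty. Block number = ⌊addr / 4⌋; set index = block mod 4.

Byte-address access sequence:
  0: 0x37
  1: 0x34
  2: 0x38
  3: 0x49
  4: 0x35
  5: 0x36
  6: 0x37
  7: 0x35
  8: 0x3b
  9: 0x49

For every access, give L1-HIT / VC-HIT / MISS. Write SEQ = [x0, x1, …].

SEQ = [MISS, L1-HIT, MISS, MISS, L1-HIT, L1-HIT, L1-HIT, L1-HIT, VC-HIT, VC-HIT]

0: 0x37 (blk 13, set 1) → MISS  vc=[]
1: 0x34 (blk 13, set 1) → L1-HIT  vc=[]
2: 0x38 (blk 14, set 2) → MISS  vc=[]
3: 0x49 (blk 18, set 2) → MISS  vc=[14]
4: 0x35 (blk 13, set 1) → L1-HIT  vc=[14]
5: 0x36 (blk 13, set 1) → L1-HIT  vc=[14]
6: 0x37 (blk 13, set 1) → L1-HIT  vc=[14]
7: 0x35 (blk 13, set 1) → L1-HIT  vc=[14]
8: 0x3b (blk 14, set 2) → VC-HIT  vc=[18]
9: 0x49 (blk 18, set 2) → VC-HIT  vc=[14]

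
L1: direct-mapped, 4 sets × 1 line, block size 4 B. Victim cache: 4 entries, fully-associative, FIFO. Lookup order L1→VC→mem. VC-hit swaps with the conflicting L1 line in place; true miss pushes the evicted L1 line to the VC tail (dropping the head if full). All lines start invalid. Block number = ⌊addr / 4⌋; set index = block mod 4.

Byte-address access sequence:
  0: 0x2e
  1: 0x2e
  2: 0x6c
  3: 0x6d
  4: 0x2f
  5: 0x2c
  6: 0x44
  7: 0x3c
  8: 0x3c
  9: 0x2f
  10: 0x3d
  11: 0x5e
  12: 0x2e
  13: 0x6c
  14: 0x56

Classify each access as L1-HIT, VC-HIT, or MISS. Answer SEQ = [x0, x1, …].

SEQ = [MISS, L1-HIT, MISS, L1-HIT, VC-HIT, L1-HIT, MISS, MISS, L1-HIT, VC-HIT, VC-HIT, MISS, VC-HIT, VC-HIT, MISS]

  [0] addr=0x2e blk=11 s=3: MISS | VC []
  [1] addr=0x2e blk=11 s=3: L1-HIT | VC []
  [2] addr=0x6c blk=27 s=3: MISS | VC [11]
  [3] addr=0x6d blk=27 s=3: L1-HIT | VC [11]
  [4] addr=0x2f blk=11 s=3: VC-HIT | VC [27]
  [5] addr=0x2c blk=11 s=3: L1-HIT | VC [27]
  [6] addr=0x44 blk=17 s=1: MISS | VC [27]
  [7] addr=0x3c blk=15 s=3: MISS | VC [27, 11]
  [8] addr=0x3c blk=15 s=3: L1-HIT | VC [27, 11]
  [9] addr=0x2f blk=11 s=3: VC-HIT | VC [27, 15]
  [10] addr=0x3d blk=15 s=3: VC-HIT | VC [27, 11]
  [11] addr=0x5e blk=23 s=3: MISS | VC [27, 11, 15]
  [12] addr=0x2e blk=11 s=3: VC-HIT | VC [27, 23, 15]
  [13] addr=0x6c blk=27 s=3: VC-HIT | VC [11, 23, 15]
  [14] addr=0x56 blk=21 s=1: MISS | VC [11, 23, 15, 17]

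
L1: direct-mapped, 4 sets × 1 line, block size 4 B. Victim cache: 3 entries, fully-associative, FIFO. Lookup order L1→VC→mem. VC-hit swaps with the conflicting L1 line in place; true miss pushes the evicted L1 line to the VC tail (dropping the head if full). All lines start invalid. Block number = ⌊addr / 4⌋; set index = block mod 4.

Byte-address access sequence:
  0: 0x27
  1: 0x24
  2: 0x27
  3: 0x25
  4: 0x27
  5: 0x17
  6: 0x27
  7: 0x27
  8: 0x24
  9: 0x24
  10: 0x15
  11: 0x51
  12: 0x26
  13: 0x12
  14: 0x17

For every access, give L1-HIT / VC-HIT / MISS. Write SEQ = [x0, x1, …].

SEQ = [MISS, L1-HIT, L1-HIT, L1-HIT, L1-HIT, MISS, VC-HIT, L1-HIT, L1-HIT, L1-HIT, VC-HIT, MISS, VC-HIT, MISS, VC-HIT]

  [0] addr=0x27 blk=9 s=1: MISS | VC []
  [1] addr=0x24 blk=9 s=1: L1-HIT | VC []
  [2] addr=0x27 blk=9 s=1: L1-HIT | VC []
  [3] addr=0x25 blk=9 s=1: L1-HIT | VC []
  [4] addr=0x27 blk=9 s=1: L1-HIT | VC []
  [5] addr=0x17 blk=5 s=1: MISS | VC [9]
  [6] addr=0x27 blk=9 s=1: VC-HIT | VC [5]
  [7] addr=0x27 blk=9 s=1: L1-HIT | VC [5]
  [8] addr=0x24 blk=9 s=1: L1-HIT | VC [5]
  [9] addr=0x24 blk=9 s=1: L1-HIT | VC [5]
  [10] addr=0x15 blk=5 s=1: VC-HIT | VC [9]
  [11] addr=0x51 blk=20 s=0: MISS | VC [9]
  [12] addr=0x26 blk=9 s=1: VC-HIT | VC [5]
  [13] addr=0x12 blk=4 s=0: MISS | VC [5, 20]
  [14] addr=0x17 blk=5 s=1: VC-HIT | VC [9, 20]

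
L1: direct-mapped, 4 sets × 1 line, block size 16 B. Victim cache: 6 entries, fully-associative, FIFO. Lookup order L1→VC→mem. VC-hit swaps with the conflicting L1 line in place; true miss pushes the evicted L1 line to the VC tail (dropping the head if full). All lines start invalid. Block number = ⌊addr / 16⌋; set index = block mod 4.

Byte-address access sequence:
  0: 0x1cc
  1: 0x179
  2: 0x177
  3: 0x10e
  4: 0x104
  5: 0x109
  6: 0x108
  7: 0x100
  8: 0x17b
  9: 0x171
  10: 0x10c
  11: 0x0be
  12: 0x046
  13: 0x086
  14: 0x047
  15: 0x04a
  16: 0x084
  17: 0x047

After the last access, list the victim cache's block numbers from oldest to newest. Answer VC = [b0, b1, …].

#0 0x1cc→b28/s0 MISS; vc=[]
#1 0x179→b23/s3 MISS; vc=[]
#2 0x177→b23/s3 L1-HIT; vc=[]
#3 0x10e→b16/s0 MISS; vc=[28]
#4 0x104→b16/s0 L1-HIT; vc=[28]
#5 0x109→b16/s0 L1-HIT; vc=[28]
#6 0x108→b16/s0 L1-HIT; vc=[28]
#7 0x100→b16/s0 L1-HIT; vc=[28]
#8 0x17b→b23/s3 L1-HIT; vc=[28]
#9 0x171→b23/s3 L1-HIT; vc=[28]
#10 0x10c→b16/s0 L1-HIT; vc=[28]
#11 0xbe→b11/s3 MISS; vc=[28,23]
#12 0x46→b4/s0 MISS; vc=[28,23,16]
#13 0x86→b8/s0 MISS; vc=[28,23,16,4]
#14 0x47→b4/s0 VC-HIT; vc=[28,23,16,8]
#15 0x4a→b4/s0 L1-HIT; vc=[28,23,16,8]
#16 0x84→b8/s0 VC-HIT; vc=[28,23,16,4]
#17 0x47→b4/s0 VC-HIT; vc=[28,23,16,8]

VC = [28, 23, 16, 8]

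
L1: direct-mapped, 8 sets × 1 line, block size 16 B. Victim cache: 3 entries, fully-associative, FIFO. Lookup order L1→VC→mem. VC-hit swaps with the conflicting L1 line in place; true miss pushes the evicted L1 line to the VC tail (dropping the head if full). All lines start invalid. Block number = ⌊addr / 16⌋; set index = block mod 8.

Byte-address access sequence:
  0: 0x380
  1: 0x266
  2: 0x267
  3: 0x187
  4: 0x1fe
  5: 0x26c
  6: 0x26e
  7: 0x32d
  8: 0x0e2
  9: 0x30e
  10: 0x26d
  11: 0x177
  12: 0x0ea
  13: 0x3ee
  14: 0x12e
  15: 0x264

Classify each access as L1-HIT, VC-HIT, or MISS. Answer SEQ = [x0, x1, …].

#0 0x380→b56/s0 MISS; vc=[]
#1 0x266→b38/s6 MISS; vc=[]
#2 0x267→b38/s6 L1-HIT; vc=[]
#3 0x187→b24/s0 MISS; vc=[56]
#4 0x1fe→b31/s7 MISS; vc=[56]
#5 0x26c→b38/s6 L1-HIT; vc=[56]
#6 0x26e→b38/s6 L1-HIT; vc=[56]
#7 0x32d→b50/s2 MISS; vc=[56]
#8 0xe2→b14/s6 MISS; vc=[56,38]
#9 0x30e→b48/s0 MISS; vc=[56,38,24]
#10 0x26d→b38/s6 VC-HIT; vc=[56,14,24]
#11 0x177→b23/s7 MISS; vc=[14,24,31]
#12 0xea→b14/s6 VC-HIT; vc=[38,24,31]
#13 0x3ee→b62/s6 MISS; vc=[24,31,14]
#14 0x12e→b18/s2 MISS; vc=[31,14,50]
#15 0x264→b38/s6 MISS; vc=[14,50,62]

SEQ = [MISS, MISS, L1-HIT, MISS, MISS, L1-HIT, L1-HIT, MISS, MISS, MISS, VC-HIT, MISS, VC-HIT, MISS, MISS, MISS]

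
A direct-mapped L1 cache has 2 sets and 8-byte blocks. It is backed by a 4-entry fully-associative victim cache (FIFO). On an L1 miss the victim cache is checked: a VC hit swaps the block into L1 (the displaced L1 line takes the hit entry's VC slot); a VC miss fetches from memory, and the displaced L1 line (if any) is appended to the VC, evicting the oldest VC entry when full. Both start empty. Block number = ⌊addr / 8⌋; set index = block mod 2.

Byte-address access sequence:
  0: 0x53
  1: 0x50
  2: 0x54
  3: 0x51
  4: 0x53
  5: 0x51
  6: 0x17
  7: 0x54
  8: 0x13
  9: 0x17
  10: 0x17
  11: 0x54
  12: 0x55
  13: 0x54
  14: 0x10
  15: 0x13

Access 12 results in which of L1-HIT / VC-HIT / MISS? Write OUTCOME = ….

  [0] addr=0x53 blk=10 s=0: MISS | VC []
  [1] addr=0x50 blk=10 s=0: L1-HIT | VC []
  [2] addr=0x54 blk=10 s=0: L1-HIT | VC []
  [3] addr=0x51 blk=10 s=0: L1-HIT | VC []
  [4] addr=0x53 blk=10 s=0: L1-HIT | VC []
  [5] addr=0x51 blk=10 s=0: L1-HIT | VC []
  [6] addr=0x17 blk=2 s=0: MISS | VC [10]
  [7] addr=0x54 blk=10 s=0: VC-HIT | VC [2]
  [8] addr=0x13 blk=2 s=0: VC-HIT | VC [10]
  [9] addr=0x17 blk=2 s=0: L1-HIT | VC [10]
  [10] addr=0x17 blk=2 s=0: L1-HIT | VC [10]
  [11] addr=0x54 blk=10 s=0: VC-HIT | VC [2]
  [12] addr=0x55 blk=10 s=0: L1-HIT | VC [2]
  [13] addr=0x54 blk=10 s=0: L1-HIT | VC [2]
  [14] addr=0x10 blk=2 s=0: VC-HIT | VC [10]
  [15] addr=0x13 blk=2 s=0: L1-HIT | VC [10]

OUTCOME = L1-HIT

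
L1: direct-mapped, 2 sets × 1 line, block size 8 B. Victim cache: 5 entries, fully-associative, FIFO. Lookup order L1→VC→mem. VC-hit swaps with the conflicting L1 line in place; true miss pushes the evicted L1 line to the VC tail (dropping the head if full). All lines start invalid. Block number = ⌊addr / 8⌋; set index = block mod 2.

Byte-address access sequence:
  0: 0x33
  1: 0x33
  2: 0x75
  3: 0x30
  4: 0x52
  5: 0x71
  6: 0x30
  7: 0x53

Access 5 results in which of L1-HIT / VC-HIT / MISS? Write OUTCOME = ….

OUTCOME = VC-HIT

0: 0x33 (blk 6, set 0) → MISS  vc=[]
1: 0x33 (blk 6, set 0) → L1-HIT  vc=[]
2: 0x75 (blk 14, set 0) → MISS  vc=[6]
3: 0x30 (blk 6, set 0) → VC-HIT  vc=[14]
4: 0x52 (blk 10, set 0) → MISS  vc=[14, 6]
5: 0x71 (blk 14, set 0) → VC-HIT  vc=[10, 6]
6: 0x30 (blk 6, set 0) → VC-HIT  vc=[10, 14]
7: 0x53 (blk 10, set 0) → VC-HIT  vc=[6, 14]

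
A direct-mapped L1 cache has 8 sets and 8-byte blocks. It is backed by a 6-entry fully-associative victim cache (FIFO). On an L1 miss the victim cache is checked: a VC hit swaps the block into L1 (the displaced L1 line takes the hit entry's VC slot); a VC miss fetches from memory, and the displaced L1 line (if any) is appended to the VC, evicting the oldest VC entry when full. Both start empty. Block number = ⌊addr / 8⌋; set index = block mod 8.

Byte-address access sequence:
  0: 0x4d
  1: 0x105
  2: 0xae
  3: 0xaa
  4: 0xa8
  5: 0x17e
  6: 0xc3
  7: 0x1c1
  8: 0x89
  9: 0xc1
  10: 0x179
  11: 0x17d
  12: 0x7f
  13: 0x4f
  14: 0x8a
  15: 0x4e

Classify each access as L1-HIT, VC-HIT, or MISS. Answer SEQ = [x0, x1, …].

  [0] addr=0x4d blk=9 s=1: MISS | VC []
  [1] addr=0x105 blk=32 s=0: MISS | VC []
  [2] addr=0xae blk=21 s=5: MISS | VC []
  [3] addr=0xaa blk=21 s=5: L1-HIT | VC []
  [4] addr=0xa8 blk=21 s=5: L1-HIT | VC []
  [5] addr=0x17e blk=47 s=7: MISS | VC []
  [6] addr=0xc3 blk=24 s=0: MISS | VC [32]
  [7] addr=0x1c1 blk=56 s=0: MISS | VC [32, 24]
  [8] addr=0x89 blk=17 s=1: MISS | VC [32, 24, 9]
  [9] addr=0xc1 blk=24 s=0: VC-HIT | VC [32, 56, 9]
  [10] addr=0x179 blk=47 s=7: L1-HIT | VC [32, 56, 9]
  [11] addr=0x17d blk=47 s=7: L1-HIT | VC [32, 56, 9]
  [12] addr=0x7f blk=15 s=7: MISS | VC [32, 56, 9, 47]
  [13] addr=0x4f blk=9 s=1: VC-HIT | VC [32, 56, 17, 47]
  [14] addr=0x8a blk=17 s=1: VC-HIT | VC [32, 56, 9, 47]
  [15] addr=0x4e blk=9 s=1: VC-HIT | VC [32, 56, 17, 47]

SEQ = [MISS, MISS, MISS, L1-HIT, L1-HIT, MISS, MISS, MISS, MISS, VC-HIT, L1-HIT, L1-HIT, MISS, VC-HIT, VC-HIT, VC-HIT]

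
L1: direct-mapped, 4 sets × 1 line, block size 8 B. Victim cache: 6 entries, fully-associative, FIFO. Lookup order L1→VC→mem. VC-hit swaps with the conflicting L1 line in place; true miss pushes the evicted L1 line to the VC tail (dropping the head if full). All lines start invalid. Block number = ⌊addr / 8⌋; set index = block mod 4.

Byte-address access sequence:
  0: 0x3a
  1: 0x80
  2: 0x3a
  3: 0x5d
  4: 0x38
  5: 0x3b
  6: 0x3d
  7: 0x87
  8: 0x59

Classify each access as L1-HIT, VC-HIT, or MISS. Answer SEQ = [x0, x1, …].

0: 0x3a (blk 7, set 3) → MISS  vc=[]
1: 0x80 (blk 16, set 0) → MISS  vc=[]
2: 0x3a (blk 7, set 3) → L1-HIT  vc=[]
3: 0x5d (blk 11, set 3) → MISS  vc=[7]
4: 0x38 (blk 7, set 3) → VC-HIT  vc=[11]
5: 0x3b (blk 7, set 3) → L1-HIT  vc=[11]
6: 0x3d (blk 7, set 3) → L1-HIT  vc=[11]
7: 0x87 (blk 16, set 0) → L1-HIT  vc=[11]
8: 0x59 (blk 11, set 3) → VC-HIT  vc=[7]

SEQ = [MISS, MISS, L1-HIT, MISS, VC-HIT, L1-HIT, L1-HIT, L1-HIT, VC-HIT]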